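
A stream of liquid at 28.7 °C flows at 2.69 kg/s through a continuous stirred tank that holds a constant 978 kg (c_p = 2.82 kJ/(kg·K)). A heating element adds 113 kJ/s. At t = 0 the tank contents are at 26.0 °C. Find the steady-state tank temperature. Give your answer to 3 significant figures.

M c_p dT/dt = ṁ c_p (T_in − T) + Q̇.
At steady state dT/dt = 0 ⇒ T_ss = T_in + Q̇/(ṁ c_p) = 28.7 + 113/(2.69·2.82) = 43.596 °C.

43.6 °C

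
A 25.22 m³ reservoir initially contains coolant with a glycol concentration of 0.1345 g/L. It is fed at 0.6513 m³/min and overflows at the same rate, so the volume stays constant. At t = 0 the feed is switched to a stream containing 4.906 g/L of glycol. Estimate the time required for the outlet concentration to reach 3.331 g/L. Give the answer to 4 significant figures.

Transient balance on the dissolved component: V dC/dt = Q(C_in − C), so τ = V/Q = 38.7226 min.
C(t) = C_in + (C₀ − C_in) e^(−t/τ). Set C = 3.331 and solve for t:
e^(−t/τ) = (C − C_in)/(C₀ − C_in) = (3.331 − 4.906)/(0.1345 − 4.906) = 0.330085
t = −τ ln(…) = 38.7226 × 1.10841 = 42.9203 min.

42.92 min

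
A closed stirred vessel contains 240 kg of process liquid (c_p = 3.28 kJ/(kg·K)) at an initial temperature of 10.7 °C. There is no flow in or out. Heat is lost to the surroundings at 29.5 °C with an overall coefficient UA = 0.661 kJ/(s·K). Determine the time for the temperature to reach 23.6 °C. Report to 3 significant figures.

1380 s

Lumped-capacitance energy balance: M c_p dT/dt = UA(T_amb − T).
τ = M c_p/UA = 1190.9 s; T_ss = T_amb = 29.500 °C.
T(t) = T_ss + (T₀ − T_ss)e^(−t/τ); set T = 23.6:
t = −τ ln[(T − T_ss)/(T₀ − T_ss)] = −1190.9 · ln(0.31383) = 1380.2 s.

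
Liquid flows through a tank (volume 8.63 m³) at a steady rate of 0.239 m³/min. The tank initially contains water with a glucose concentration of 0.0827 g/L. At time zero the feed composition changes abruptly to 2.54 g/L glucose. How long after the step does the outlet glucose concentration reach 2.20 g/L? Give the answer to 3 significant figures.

71.4 min

Species balance on the tank: V dC/dt = Q(C_in − C), so τ = V/Q = 36.109 min.
C(t) = C_in + (C₀ − C_in) e^(−t/τ). Set C = 2.20 and solve for t:
e^(−t/τ) = (C − C_in)/(C₀ − C_in) = (2.20 − 2.54)/(0.0827 − 2.54) = 0.13836
t = −τ ln(…) = 36.109 × 1.9779 = 71.419 min.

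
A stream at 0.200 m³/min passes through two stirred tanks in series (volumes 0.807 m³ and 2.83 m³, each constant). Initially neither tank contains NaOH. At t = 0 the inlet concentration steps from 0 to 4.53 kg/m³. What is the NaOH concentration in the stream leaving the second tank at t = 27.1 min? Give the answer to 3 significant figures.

3.60 kg/m³

Time constants: τᵢ = Vᵢ/Q for each well-mixed tank.
τ₁ = 0.807/0.200 = 4.0350 min; τ₂ = 2.83/0.200 = 14.150 min.
Solving the cascade with C₁(0)=C₂(0)=0 gives C₂(t) = C_in[1 − (τ₁ e^(−t/τ₁) − τ₂ e^(−t/τ₂))/(τ₁ − τ₂)].
At t = 27.1: e^(−t/τ₁) = 0.0012111, e^(−t/τ₂) = 0.14731.
C₂ = 4.53·[1 − (4.0350·0.0012111 − 14.150·0.14731)/(-10.115)] = 4.53·0.79440 = 3.5987 kg/m³.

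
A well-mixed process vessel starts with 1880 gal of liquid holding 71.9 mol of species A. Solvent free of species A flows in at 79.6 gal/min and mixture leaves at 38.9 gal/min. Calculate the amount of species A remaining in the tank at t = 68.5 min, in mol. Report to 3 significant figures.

Let m(t) be the amount of species A. Volume: V(t) = V₀ + (Q_in − Q_out) t = 1880 + 40.700 t; V(68.5) = 4667.9 gal.
Species balance (pure solvent in): dm/dt = −Q_out · m/V(t).
Separate: dm/m = −Q_out dt/V(t) ⇒ ln(m/m₀) = −(Q_out/(Q_in−Q_out)) ln(V/V₀).
m = m₀ (V₀/V)^(Q_out/(Q_in−Q_out)) = 71.9 × (1880/4667.9)^(0.95577) = 30.146 mol.

30.1 mol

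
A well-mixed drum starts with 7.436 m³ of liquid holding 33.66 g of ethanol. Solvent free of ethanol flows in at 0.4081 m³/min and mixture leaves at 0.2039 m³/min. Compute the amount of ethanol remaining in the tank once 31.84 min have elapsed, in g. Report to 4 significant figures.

17.97 g

Total volume: dV/dt = Q_in − Q_out = 0.204200 m³/min, so V(t) = 7.436 + 0.204200 t and V(31.84) = 13.9377 m³.
No ethanol enters, so dm/dt = −Q_out · (m/V).
Separate: dm/m = −Q_out dt/V(t) ⇒ ln(m/m₀) = −(Q_out/(Q_in−Q_out)) ln(V/V₀).
m = m₀ (V₀/V)^(Q_out/(Q_in−Q_out)) = 33.66 × (7.436/13.9377)^(0.998531) = 17.9747 g.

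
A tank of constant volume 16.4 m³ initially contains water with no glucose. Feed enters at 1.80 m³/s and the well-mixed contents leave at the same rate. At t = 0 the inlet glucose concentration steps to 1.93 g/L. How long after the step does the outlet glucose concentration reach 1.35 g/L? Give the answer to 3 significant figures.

11.0 s

Species balance: V dC/dt = Q(C_in − C) ⇒ τ = V/Q = 9.1111 s.
C(t) = C_in + (C₀ − C_in) e^(−t/τ). Set C = 1.35 and solve for t:
e^(−t/τ) = (C − C_in)/(C₀ − C_in) = (1.35 − 1.93)/(0 − 1.93) = 0.30052
t = −τ ln(…) = 9.1111 × 1.2022 = 10.954 s.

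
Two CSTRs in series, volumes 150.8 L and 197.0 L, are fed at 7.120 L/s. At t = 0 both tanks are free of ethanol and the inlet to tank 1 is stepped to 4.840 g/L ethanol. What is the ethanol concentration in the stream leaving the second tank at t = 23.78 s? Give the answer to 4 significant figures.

Each tank obeys Vᵢ dCᵢ/dt = Q(Cᵢ₋₁ − Cᵢ), so τᵢ = Vᵢ/Q.
τ₁ = 150.8/7.120 = 21.1798 s; τ₂ = 197.0/7.120 = 27.6685 s.
Tank 1: C₁ = C_in(1 − e^(−t/τ₁)). Tank 2 (τ₁ ≠ τ₂): C₂ = C_in[1 − (τ₁ e^(−t/τ₁) − τ₂ e^(−t/τ₂))/(τ₁ − τ₂)].
At t = 23.78: e^(−t/τ₁) = 0.325378, e^(−t/τ₂) = 0.423391.
C₂ = 4.840·[1 − (21.1798·0.325378 − 27.6685·0.423391)/(-6.48876)] = 4.840·0.256687 = 1.24237 g/L.

1.242 g/L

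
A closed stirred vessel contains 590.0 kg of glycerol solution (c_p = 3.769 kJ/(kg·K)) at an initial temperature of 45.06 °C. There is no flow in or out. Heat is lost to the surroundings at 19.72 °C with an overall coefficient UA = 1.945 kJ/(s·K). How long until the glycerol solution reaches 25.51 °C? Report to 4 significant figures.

1688 s

Unsteady energy balance on the tank contents: M c_p dT/dt = −UA(T − T_amb).
τ = M c_p/UA = 1143.30 s; T_ss = T_amb = 19.7200 °C.
T(t) = T_ss + (T₀ − T_ss)e^(−t/τ); set T = 25.51:
t = −τ ln[(T − T_ss)/(T₀ − T_ss)] = −1143.30 · ln(0.228493) = 1687.79 s.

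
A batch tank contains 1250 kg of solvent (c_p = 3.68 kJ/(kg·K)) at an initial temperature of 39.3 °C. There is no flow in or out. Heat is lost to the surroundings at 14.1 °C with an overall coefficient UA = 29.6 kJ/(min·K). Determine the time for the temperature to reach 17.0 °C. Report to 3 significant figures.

M c_p dT/dt = −UA(T − T_amb).
τ = M c_p/UA = 155.41 min; T_ss = T_amb = 14.100 °C.
T(t) = T_ss + (T₀ − T_ss)e^(−t/τ); set T = 17.0:
t = −τ ln[(T − T_ss)/(T₀ − T_ss)] = −155.41 · ln(0.11508) = 336.01 min.

336 min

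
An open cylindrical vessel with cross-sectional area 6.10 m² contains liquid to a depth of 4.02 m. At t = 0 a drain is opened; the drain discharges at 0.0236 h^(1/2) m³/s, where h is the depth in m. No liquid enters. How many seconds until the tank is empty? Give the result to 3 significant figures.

A dh/dt = −Q_out = −0.0236 √h.
This is separable: 2 d(√h)/dt = −0.0236/A, so √h = √h₀ − (0.0236/(2A)) t.
Set h = 0: 2√h₀ = (0.0236/A) t_empty ⇒ t_empty = 2A√h₀/0.0236.
t_empty = 2·6.10·√4.02/0.0236 = 12.200·2.0050/0.0236 = 1036.5 s.

1040 s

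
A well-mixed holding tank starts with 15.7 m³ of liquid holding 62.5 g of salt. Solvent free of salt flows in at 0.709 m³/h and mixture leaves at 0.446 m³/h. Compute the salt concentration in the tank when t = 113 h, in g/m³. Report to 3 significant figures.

0.227 g/m³

Let m(t) be the amount of salt. Volume: V(t) = V₀ + (Q_in − Q_out) t = 15.7 + 0.26300 t; V(113) = 45.419 m³.
Species balance (pure solvent in): dm/dt = −Q_out · m/V(t).
dm/m = −Q_out dt/(V₀ + 0.26300 t); integrating gives ln(m/m₀) = −(Q_out/(Q_in−Q_out)) ln(V/V₀).
m = m₀ (V₀/V)^(Q_out/(Q_in−Q_out)) = 62.5 × (15.7/45.419)^(1.6958) = 10.317 g.
C = m/V = 10.317/45.419 = 0.22714 g/m³.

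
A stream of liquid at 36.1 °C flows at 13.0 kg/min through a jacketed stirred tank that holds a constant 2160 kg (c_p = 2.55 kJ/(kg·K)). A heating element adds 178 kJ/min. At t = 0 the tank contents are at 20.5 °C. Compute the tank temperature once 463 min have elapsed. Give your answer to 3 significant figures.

Unsteady energy balance on the tank contents: M c_p dT/dt = ṁ c_p (T_in − T) + 178.
τ = M/ṁ = 166.15 min; T_ss = T_in + Q̇/(ṁ c_p) = 36.1 + 178/(13.0·2.55) = 41.470 °C.
Solution: T(t) = T_ss + (T₀ − T_ss) e^(−t/τ).
T(463) = 41.470 + (-20.970)·e^(−463/166.15) = 41.470 + (-20.970)·0.061632 = 40.177 °C.

40.2 °C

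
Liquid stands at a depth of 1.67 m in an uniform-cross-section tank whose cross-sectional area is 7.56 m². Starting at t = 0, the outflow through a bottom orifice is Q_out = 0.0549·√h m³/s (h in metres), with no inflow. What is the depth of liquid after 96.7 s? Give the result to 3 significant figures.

0.886 m

Volume balance on the tank: A dh/dt = −0.0549 √h.
∫ h^(−1/2) dh = −(0.0549/A) ∫ dt, giving 2√h = 2√h₀ − (0.0549/A) t.
√h = √1.67 − 0.0549·96.7/(2·7.56) = 1.2923 − 0.35111 = 0.94117.
h = 0.94117² = 0.88580 m.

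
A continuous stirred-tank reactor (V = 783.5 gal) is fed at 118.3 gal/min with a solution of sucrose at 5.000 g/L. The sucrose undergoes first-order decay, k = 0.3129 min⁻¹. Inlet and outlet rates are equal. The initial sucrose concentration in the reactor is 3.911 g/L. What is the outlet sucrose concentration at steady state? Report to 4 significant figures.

1.627 g/L

Accumulation = in − out − consumed: V dC/dt = Q C_in − Q C − k V C.
Steady state (dC/dt = 0): C_ss = Q C_in/(Q + kV) = C_in/(1 + kV/Q).
C_ss = 118.3·5.000/(118.3 + 0.3129·783.5) = 591.500/363.457 = 1.62743 g/L.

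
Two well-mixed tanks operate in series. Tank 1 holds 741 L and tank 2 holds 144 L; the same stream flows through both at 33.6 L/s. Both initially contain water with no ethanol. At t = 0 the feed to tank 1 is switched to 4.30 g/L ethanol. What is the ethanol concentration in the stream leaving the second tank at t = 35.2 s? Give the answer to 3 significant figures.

Time constants: τᵢ = Vᵢ/Q for each well-mixed tank.
τ₁ = 741/33.6 = 22.054 s; τ₂ = 144/33.6 = 4.2857 s.
Solving the cascade with C₁(0)=C₂(0)=0 gives C₂(t) = C_in[1 − (τ₁ e^(−t/τ₁) − τ₂ e^(−t/τ₂))/(τ₁ − τ₂)].
At t = 35.2: e^(−t/τ₁) = 0.20268, e^(−t/τ₂) = 0.00027102.
C₂ = 4.30·[1 − (22.054·0.20268 − 4.2857·0.00027102)/(17.768)] = 4.30·0.74849 = 3.2185 g/L.

3.22 g/L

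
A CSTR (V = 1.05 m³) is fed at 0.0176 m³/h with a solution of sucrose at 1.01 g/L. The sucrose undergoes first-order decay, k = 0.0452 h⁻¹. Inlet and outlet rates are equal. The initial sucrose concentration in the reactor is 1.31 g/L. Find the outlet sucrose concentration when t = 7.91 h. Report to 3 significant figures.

Accumulation = in − out − consumed: V dC/dt = Q C_in − Q C − k V C.
This is linear with rate a = Q/V + k = 0.061962 h⁻¹.
C_ss = Q C_in/(Q + kV) = 0.27322 g/L; C(t) = C_ss + (C₀ − C_ss) e^(−a t).
C(7.91) = 0.27322 + (1.0368)·e^(−0.061962·7.91) = 0.27322 + (1.0368)·0.61255 = 0.90831 g/L.

0.908 g/L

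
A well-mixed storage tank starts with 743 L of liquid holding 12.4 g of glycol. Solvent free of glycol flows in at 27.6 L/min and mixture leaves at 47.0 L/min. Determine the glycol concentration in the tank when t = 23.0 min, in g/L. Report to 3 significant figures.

0.00452 g/L

Total volume: dV/dt = Q_in − Q_out = -19.400 L/min, so V(t) = 743 − 19.400 t and V(23.0) = 296.80 L.
Solute balance: dm/dt = 0 − Q_out C = −Q_out m/V(t).
Separate: dm/m = −Q_out dt/V(t) ⇒ ln(m/m₀) = −(Q_out/(Q_in−Q_out)) ln(V/V₀).
m = m₀ (V₀/V)^(Q_out/(Q_in−Q_out)) = 12.4 × (743/296.80)^(-2.4227) = 1.3425 g.
C = m/V = 1.3425/296.80 = 0.0045233 g/L.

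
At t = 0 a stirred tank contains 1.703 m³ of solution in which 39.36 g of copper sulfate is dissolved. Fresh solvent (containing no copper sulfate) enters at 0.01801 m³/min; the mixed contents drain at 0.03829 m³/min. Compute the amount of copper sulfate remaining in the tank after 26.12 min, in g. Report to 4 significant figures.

19.48 g

Total volume: dV/dt = Q_in − Q_out = -0.0202800 m³/min, so V(t) = 1.703 − 0.0202800 t and V(26.12) = 1.17329 m³.
Species balance (pure solvent in): dm/dt = −Q_out · m/V(t).
Separate: dm/m = −Q_out dt/V(t) ⇒ ln(m/m₀) = −(Q_out/(Q_in−Q_out)) ln(V/V₀).
m = m₀ (V₀/V)^(Q_out/(Q_in−Q_out)) = 39.36 × (1.703/1.17329)^(-1.88807) = 19.4781 g.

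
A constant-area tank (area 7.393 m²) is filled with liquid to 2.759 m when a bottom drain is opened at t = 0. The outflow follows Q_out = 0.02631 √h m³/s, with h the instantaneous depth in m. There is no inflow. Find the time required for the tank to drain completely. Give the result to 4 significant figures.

933.5 s

With no inflow, A dh/dt = −0.02631 √h.
This is separable: 2 d(√h)/dt = −0.02631/A, so √h = √h₀ − (0.02631/(2A)) t.
Set h = 0: 2√h₀ = (0.02631/A) t_empty ⇒ t_empty = 2A√h₀/0.02631.
t_empty = 2·7.393·√2.759/0.02631 = 14.7860·1.66102/0.02631 = 933.481 s.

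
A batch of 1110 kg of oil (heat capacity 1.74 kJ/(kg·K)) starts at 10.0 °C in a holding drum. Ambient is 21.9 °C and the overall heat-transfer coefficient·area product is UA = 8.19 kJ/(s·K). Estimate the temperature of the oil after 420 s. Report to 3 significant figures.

Unsteady energy balance on the tank contents: M c_p dT/dt = −UA(T − T_amb).
dT/dt = (T_ss − T)/τ with T_ss = T_amb = 21.900 °C, τ = M c_p/UA = 1110·1.74/8.19 = 235.82 s.
T approaches T_ss exponentially: T(t) = T_ss + (T₀ − T_ss) e^(−t/τ).
T(420) = 21.900 + (-11.900)·0.16847 = 19.895 °C.

19.9 °C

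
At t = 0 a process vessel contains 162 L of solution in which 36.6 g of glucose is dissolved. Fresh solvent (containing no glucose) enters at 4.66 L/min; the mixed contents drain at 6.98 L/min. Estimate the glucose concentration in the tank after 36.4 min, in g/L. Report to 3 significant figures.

Total volume: dV/dt = Q_in − Q_out = -2.3200 L/min, so V(t) = 162 − 2.3200 t and V(36.4) = 77.552 L.
Solute balance: dm/dt = 0 − Q_out C = −Q_out m/V(t).
Separate: dm/m = −Q_out dt/V(t) ⇒ ln(m/m₀) = −(Q_out/(Q_in−Q_out)) ln(V/V₀).
m = m₀ (V₀/V)^(Q_out/(Q_in−Q_out)) = 36.6 × (162/77.552)^(-3.0086) = 3.9899 g.
C = m/V = 3.9899/77.552 = 0.051447 g/L.

0.0514 g/L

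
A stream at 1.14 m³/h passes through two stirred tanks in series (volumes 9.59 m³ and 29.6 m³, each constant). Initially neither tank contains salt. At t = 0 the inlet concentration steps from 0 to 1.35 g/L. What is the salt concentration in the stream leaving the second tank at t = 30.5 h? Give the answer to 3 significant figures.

0.750 g/L

Species balance on tank i: dCᵢ/dt = (Cᵢ₋₁ − Cᵢ)/τᵢ with τᵢ = Vᵢ/Q.
τ₁ = 9.59/1.14 = 8.4123 h; τ₂ = 29.6/1.14 = 25.965 h.
Tank 1: C₁ = C_in(1 − e^(−t/τ₁)). Tank 2 (τ₁ ≠ τ₂): C₂ = C_in[1 − (τ₁ e^(−t/τ₁) − τ₂ e^(−t/τ₂))/(τ₁ − τ₂)].
At t = 30.5: e^(−t/τ₁) = 0.026632, e^(−t/τ₂) = 0.30892.
C₂ = 1.35·[1 − (8.4123·0.026632 − 25.965·0.30892)/(-17.553)] = 1.35·0.55579 = 0.75031 g/L.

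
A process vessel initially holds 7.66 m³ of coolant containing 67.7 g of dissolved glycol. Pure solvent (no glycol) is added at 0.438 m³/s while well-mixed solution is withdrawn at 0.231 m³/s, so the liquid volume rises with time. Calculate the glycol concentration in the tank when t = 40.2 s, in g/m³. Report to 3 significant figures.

1.86 g/m³

Let m(t) be the amount of glycol. Volume: V(t) = V₀ + (Q_in − Q_out) t = 7.66 + 0.20700 t; V(40.2) = 15.981 m³.
Solute balance: dm/dt = 0 − Q_out C = −Q_out m/V(t).
dm/m = −Q_out dt/(V₀ + 0.20700 t); integrating gives ln(m/m₀) = −(Q_out/(Q_in−Q_out)) ln(V/V₀).
m = m₀ (V₀/V)^(Q_out/(Q_in−Q_out)) = 67.7 × (7.66/15.981)^(1.1159) = 29.797 g.
C = m/V = 29.797/15.981 = 1.8645 g/m³.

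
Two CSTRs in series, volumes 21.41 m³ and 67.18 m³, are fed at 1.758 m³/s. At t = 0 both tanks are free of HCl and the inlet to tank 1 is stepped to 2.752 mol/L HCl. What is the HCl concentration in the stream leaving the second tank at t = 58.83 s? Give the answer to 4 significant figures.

Time constants: τᵢ = Vᵢ/Q for each well-mixed tank.
τ₁ = 21.41/1.758 = 12.1786 s; τ₂ = 67.18/1.758 = 38.2139 s.
Solving the cascade with C₁(0)=C₂(0)=0 gives C₂(t) = C_in[1 − (τ₁ e^(−t/τ₁) − τ₂ e^(−t/τ₂))/(τ₁ − τ₂)].
At t = 58.83: e^(−t/τ₁) = 0.00798173, e^(−t/τ₂) = 0.214490.
C₂ = 2.752·[1 − (12.1786·0.00798173 − 38.2139·0.214490)/(-26.0353)] = 2.752·0.688911 = 1.89588 mol/L.

1.896 mol/L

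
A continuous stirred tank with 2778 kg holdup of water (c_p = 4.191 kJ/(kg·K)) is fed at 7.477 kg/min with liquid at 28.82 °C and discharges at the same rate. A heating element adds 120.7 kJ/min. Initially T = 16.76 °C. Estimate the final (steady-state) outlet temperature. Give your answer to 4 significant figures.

32.67 °C

First-law balance (no shaft work): M c_p dT/dt = ṁ c_p (T_in − T) + 120.7.
At steady state dT/dt = 0 ⇒ T_ss = T_in + Q̇/(ṁ c_p) = 28.82 + 120.7/(7.477·4.191) = 32.6718 °C.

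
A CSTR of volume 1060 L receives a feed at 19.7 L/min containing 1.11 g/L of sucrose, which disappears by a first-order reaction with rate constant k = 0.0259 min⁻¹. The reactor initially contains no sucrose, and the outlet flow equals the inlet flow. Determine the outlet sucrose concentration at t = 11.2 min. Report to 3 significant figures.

0.182 g/L

Accumulation = in − out − consumed: V dC/dt = Q C_in − Q C − k V C.
This is linear with rate a = Q/V + k = 0.044485 min⁻¹.
C_ss = Q C_in/(Q + kV) = 0.46374 g/L; C(t) = C_ss + (C₀ − C_ss) e^(−a t).
C(11.2) = 0.46374 + (-0.46374)·e^(−0.044485·11.2) = 0.46374 + (-0.46374)·0.60760 = 0.18197 g/L.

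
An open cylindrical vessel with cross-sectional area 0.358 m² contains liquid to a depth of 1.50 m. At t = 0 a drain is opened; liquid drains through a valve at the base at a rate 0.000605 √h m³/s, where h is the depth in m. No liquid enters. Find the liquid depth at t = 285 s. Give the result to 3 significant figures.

0.968 m

A dh/dt = −Q_out = −0.000605 √h.
This is separable: 2 d(√h)/dt = −0.000605/A, so √h = √h₀ − (0.000605/(2A)) t.
√h = √1.50 − 0.000605·285/(2·0.358) = 1.2247 − 0.24082 = 0.98393.
h = 0.98393² = 0.96811 m.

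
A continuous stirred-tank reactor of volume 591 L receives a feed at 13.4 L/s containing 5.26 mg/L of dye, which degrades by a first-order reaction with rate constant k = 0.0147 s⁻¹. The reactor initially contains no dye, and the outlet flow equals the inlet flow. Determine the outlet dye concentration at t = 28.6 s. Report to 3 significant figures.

Species balance: V dC/dt = Q C_in − Q C − k V C.
dC/dt = (Q/V) C_in − (Q/V + k) C; effective rate a = Q/V + k = 0.022673 + 0.0147 = 0.037373 s⁻¹.
C_ss = Q C_in/(Q + kV) = 3.1911 mg/L; C(t) = C_ss + (C₀ − C_ss) e^(−a t).
C(28.6) = 3.1911 + (-3.1911)·e^(−0.037373·28.6) = 3.1911 + (-3.1911)·0.34339 = 2.0953 mg/L.

2.10 mg/L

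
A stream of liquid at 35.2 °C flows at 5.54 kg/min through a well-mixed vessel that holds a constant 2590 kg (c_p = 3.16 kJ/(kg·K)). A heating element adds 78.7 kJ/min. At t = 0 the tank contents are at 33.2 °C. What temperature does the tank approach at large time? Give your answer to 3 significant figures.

Energy balance: M c_p dT/dt = ṁ c_p (T_in − T) + 78.7.
At steady state dT/dt = 0 ⇒ T_ss = T_in + Q̇/(ṁ c_p) = 35.2 + 78.7/(5.54·3.16) = 39.695 °C.

39.7 °C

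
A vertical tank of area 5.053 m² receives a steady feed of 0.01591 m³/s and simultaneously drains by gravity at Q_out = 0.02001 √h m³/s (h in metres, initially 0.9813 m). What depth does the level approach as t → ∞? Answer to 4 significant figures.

A dh/dt = Q_in − 0.02001 √h. Steady state requires inflow = outflow:
Q_in = 0.02001 √h_ss ⇒ √h_ss = 0.01591/0.02001 = 0.795102.
h_ss = 0.795102² = 0.632188 m. (Since h₀ = 0.9813 m > h_ss, the level will fall toward this value.)

0.6322 m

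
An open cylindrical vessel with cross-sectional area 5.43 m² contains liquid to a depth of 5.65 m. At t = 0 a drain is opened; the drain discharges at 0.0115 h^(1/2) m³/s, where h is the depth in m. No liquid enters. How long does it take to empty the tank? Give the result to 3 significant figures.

2240 s

Accumulation of liquid (constant cross-section A): A dh/dt = −0.0115 √h.
Separate and integrate: 2(√h − √h₀) = −(0.0115/A) t.
Tank is empty when √h = 0: t_empty = 2A√h₀/0.0115.
t_empty = 2·5.43·√5.65/0.0115 = 10.860·2.3770/0.0115 = 2244.7 s.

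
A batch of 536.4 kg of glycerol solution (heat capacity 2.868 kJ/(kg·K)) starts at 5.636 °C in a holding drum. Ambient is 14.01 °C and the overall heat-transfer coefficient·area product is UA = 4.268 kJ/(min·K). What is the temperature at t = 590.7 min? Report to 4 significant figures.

Lumped-capacitance energy balance: M c_p dT/dt = UA(T_amb − T).
dT/dt = (T_ss − T)/τ with T_ss = T_amb = 14.0100 °C, τ = M c_p/UA = 536.4·2.868/4.268 = 360.449 min.
T approaches T_ss exponentially: T(t) = T_ss + (T₀ − T_ss) e^(−t/τ).
T(590.7) = 14.0100 + (-8.37400)·0.194215 = 12.3836 °C.

12.38 °C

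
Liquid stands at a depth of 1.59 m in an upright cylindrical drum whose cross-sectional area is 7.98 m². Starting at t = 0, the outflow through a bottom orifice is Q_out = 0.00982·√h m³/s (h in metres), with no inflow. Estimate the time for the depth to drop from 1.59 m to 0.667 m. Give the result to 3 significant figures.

Accumulation of liquid (constant cross-section A): A dh/dt = −0.00982 √h.
Separate and integrate: 2(√h − √h₀) = −(0.00982/A) t.
t = 2A(√h₀ − √h)/0.00982 = 2·7.98·(√1.59 − √0.667)/0.00982
  = 15.960 × (1.2610 − 0.81670) / 0.00982 = 722.02 s.

722 s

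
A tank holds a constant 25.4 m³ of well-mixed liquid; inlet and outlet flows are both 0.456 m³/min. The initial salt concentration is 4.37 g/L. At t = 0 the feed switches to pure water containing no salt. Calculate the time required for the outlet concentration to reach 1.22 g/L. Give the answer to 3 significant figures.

Accumulation = in − out for the solute gives V dC/dt = Q(C_in − C), so τ = V/Q = 55.702 min.
C(t) = C_in + (C₀ − C_in) e^(−t/τ). Set C = 1.22 and solve for t:
e^(−t/τ) = (C − C_in)/(C₀ − C_in) = (1.22 − 0)/(4.37 − 0) = 0.27918
t = −τ ln(…) = 55.702 × 1.2759 = 71.071 min.

71.1 min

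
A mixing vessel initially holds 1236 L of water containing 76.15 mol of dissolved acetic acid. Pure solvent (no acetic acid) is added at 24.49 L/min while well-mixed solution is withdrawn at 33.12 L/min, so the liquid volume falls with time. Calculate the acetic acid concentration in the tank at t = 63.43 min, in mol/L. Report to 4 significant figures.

0.01171 mol/L

Total volume: dV/dt = Q_in − Q_out = -8.63000 L/min, so V(t) = 1236 − 8.63000 t and V(63.43) = 688.599 L.
Solute balance: dm/dt = 0 − Q_out C = −Q_out m/V(t).
Separate: dm/m = −Q_out dt/V(t) ⇒ ln(m/m₀) = −(Q_out/(Q_in−Q_out)) ln(V/V₀).
m = m₀ (V₀/V)^(Q_out/(Q_in−Q_out)) = 76.15 × (1236/688.599)^(-3.83778) = 8.06632 mol.
C = m/V = 8.06632/688.599 = 0.0117141 mol/L.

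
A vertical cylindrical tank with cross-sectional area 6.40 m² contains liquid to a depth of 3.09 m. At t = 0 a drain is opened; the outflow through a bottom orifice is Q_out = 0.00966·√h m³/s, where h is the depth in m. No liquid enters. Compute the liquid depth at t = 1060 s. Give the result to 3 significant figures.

Mass balance (ρ constant): A dh/dt = −0.00966 √h.
∫ h^(−1/2) dh = −(0.00966/A) ∫ dt, giving 2√h = 2√h₀ − (0.00966/A) t.
√h = √3.09 − 0.00966·1060/(2·6.40) = 1.7578 − 0.79997 = 0.95787.
h = 0.95787² = 0.91752 m.

0.918 m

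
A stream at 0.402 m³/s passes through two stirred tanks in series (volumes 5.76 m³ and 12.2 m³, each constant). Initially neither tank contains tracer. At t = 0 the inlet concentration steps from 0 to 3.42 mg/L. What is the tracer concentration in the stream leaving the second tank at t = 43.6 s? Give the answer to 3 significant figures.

Time constants: τᵢ = Vᵢ/Q for each well-mixed tank.
τ₁ = 5.76/0.402 = 14.328 s; τ₂ = 12.2/0.402 = 30.348 s.
Solving the cascade with C₁(0)=C₂(0)=0 gives C₂(t) = C_in[1 − (τ₁ e^(−t/τ₁) − τ₂ e^(−t/τ₂))/(τ₁ − τ₂)].
At t = 43.6: e^(−t/τ₁) = 0.047696, e^(−t/τ₂) = 0.23772.
C₂ = 3.42·[1 − (14.328·0.047696 − 30.348·0.23772)/(-16.020)] = 3.42·0.59232 = 2.0257 mg/L.

2.03 mg/L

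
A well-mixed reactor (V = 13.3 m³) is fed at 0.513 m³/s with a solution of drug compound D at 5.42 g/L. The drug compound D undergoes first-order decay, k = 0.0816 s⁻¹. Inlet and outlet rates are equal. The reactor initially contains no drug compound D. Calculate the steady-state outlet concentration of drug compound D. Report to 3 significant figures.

Species balance: V dC/dt = Q C_in − Q C − k V C.
Steady state (dC/dt = 0): C_ss = Q C_in/(Q + kV) = C_in/(1 + kV/Q).
C_ss = 0.513·5.42/(0.513 + 0.0816·13.3) = 2.7805/1.5983 = 1.7397 g/L.

1.74 g/L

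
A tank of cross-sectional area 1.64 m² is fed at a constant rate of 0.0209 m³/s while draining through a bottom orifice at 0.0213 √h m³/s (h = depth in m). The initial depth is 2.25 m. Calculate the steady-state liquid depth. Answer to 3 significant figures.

0.963 m

Level balance: A dh/dt = 0.0209 − 0.0213 √h. Setting dh/dt = 0:
Q_in = 0.0213 √h_ss ⇒ √h_ss = 0.0209/0.0213 = 0.98122.
h_ss = 0.98122² = 0.96279 m. (Since h₀ = 2.25 m > h_ss, the level will fall toward this value.)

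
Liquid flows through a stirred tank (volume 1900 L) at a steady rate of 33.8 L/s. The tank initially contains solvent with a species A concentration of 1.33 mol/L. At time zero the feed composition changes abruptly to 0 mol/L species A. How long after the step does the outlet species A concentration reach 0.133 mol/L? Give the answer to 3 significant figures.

Species balance: V dC/dt = Q(C_in − C) ⇒ τ = V/Q = 56.213 s.
C(t) = C_in + (C₀ − C_in) e^(−t/τ). Set C = 0.133 and solve for t:
e^(−t/τ) = (C − C_in)/(C₀ − C_in) = (0.133 − 0)/(1.33 − 0) = 0.10000
t = −τ ln(…) = 56.213 × 2.3026 = 129.44 s.

129 s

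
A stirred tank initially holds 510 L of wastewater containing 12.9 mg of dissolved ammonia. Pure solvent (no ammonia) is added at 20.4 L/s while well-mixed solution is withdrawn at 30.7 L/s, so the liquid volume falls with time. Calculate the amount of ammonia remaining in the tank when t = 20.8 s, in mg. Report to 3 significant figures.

Total volume: dV/dt = Q_in − Q_out = -10.300 L/s, so V(t) = 510 − 10.300 t and V(20.8) = 295.76 L.
Species balance (pure solvent in): dm/dt = −Q_out · m/V(t).
dm/m = −Q_out dt/(V₀ − 10.300 t); integrating gives ln(m/m₀) = −(Q_out/(Q_in−Q_out)) ln(V/V₀).
m = m₀ (V₀/V)^(Q_out/(Q_in−Q_out)) = 12.9 × (510/295.76)^(-2.9806) = 2.5427 mg.

2.54 mg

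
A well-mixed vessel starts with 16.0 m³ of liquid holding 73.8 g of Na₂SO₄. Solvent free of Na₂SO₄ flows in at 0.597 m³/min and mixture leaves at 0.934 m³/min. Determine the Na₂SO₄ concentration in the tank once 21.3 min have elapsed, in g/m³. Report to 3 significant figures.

1.61 g/m³

Let m(t) be the amount of Na₂SO₄. Volume: V(t) = V₀ + (Q_in − Q_out) t = 16.0 − 0.33700 t; V(21.3) = 8.8219 m³.
Species balance (pure solvent in): dm/dt = −Q_out · m/V(t).
dm/m = −Q_out dt/(V₀ − 0.33700 t); integrating gives ln(m/m₀) = −(Q_out/(Q_in−Q_out)) ln(V/V₀).
m = m₀ (V₀/V)^(Q_out/(Q_in−Q_out)) = 73.8 × (16.0/8.8219)^(-2.7715) = 14.173 g.
C = m/V = 14.173/8.8219 = 1.6066 g/m³.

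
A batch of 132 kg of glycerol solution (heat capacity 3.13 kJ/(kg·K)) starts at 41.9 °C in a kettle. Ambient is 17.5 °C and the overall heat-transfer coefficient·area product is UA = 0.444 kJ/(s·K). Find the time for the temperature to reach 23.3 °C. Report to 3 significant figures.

1340 s

Heat balance on the well-mixed liquid: M c_p dT/dt = −UA(T − T_amb).
τ = M c_p/UA = 930.54 s; T_ss = T_amb = 17.500 °C.
T(t) = T_ss + (T₀ − T_ss)e^(−t/τ); set T = 23.3:
t = −τ ln[(T − T_ss)/(T₀ − T_ss)] = −930.54 · ln(0.23770) = 1336.9 s.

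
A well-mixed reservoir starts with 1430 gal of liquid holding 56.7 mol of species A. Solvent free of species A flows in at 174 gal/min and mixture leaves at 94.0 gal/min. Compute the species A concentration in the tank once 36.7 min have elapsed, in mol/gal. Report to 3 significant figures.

Total volume: dV/dt = Q_in − Q_out = 80.000 gal/min, so V(t) = 1430 + 80.000 t and V(36.7) = 4366.0 gal.
Species balance (pure solvent in): dm/dt = −Q_out · m/V(t).
dm/m = −Q_out dt/(V₀ + 80.000 t); integrating gives ln(m/m₀) = −(Q_out/(Q_in−Q_out)) ln(V/V₀).
m = m₀ (V₀/V)^(Q_out/(Q_in−Q_out)) = 56.7 × (1430/4366.0)^(1.1750) = 15.276 mol.
C = m/V = 15.276/4366.0 = 0.0034988 mol/gal.

0.00350 mol/gal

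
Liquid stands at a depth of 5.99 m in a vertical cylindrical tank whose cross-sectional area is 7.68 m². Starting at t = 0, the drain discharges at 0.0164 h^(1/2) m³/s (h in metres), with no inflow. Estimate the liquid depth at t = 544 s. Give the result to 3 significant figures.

3.48 m

A dh/dt = −Q_out = −0.0164 √h.
Separate and integrate: 2(√h − √h₀) = −(0.0164/A) t.
√h = √5.99 − 0.0164·544/(2·7.68) = 2.4474 − 0.58083 = 1.8666.
h = 1.8666² = 3.4842 m.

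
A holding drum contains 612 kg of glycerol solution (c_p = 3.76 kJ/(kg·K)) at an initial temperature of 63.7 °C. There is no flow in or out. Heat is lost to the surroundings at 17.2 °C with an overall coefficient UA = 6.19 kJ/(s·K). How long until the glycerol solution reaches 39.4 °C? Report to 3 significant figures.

Energy balance: M c_p dT/dt = −UA(T − T_amb).
τ = M c_p/UA = 371.75 s; T_ss = T_amb = 17.200 °C.
T(t) = T_ss + (T₀ − T_ss)e^(−t/τ); set T = 39.4:
t = −τ ln[(T − T_ss)/(T₀ − T_ss)] = −371.75 · ln(0.47742) = 274.86 s.

275 s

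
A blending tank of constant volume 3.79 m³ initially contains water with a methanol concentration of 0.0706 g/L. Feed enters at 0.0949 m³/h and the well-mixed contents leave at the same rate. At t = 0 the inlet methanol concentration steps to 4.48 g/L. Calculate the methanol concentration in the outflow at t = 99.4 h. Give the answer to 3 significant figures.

Species balance on the tank: V dC/dt = Q(C_in − C).
Rewrite as dC/dt + C/τ = C_in/τ, τ = V/Q = 39.937 h.
Solution: C(t) = C_in + (C₀ − C_in) e^(−t/τ).
C(99.4) = 4.48 + (0.0706 − 4.48)·e^(−99.4/39.937) = 4.48 + (-4.4094)·0.082998 = 4.1140 g/L.

4.11 g/L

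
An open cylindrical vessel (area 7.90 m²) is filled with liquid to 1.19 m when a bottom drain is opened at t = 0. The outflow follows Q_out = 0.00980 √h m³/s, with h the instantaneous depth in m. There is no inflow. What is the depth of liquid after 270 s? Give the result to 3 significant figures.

0.853 m

A dh/dt = −Q_out = −0.00980 √h.
This is separable: 2 d(√h)/dt = −0.00980/A, so √h = √h₀ − (0.00980/(2A)) t.
√h = √1.19 − 0.00980·270/(2·7.90) = 1.0909 − 0.16747 = 0.92340.
h = 0.92340² = 0.85267 m.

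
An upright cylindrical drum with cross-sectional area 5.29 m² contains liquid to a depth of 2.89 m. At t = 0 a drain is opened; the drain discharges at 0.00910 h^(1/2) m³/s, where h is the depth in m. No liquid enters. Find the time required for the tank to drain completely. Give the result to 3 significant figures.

1980 s

With no inflow, A dh/dt = −0.00910 √h.
This is separable: 2 d(√h)/dt = −0.00910/A, so √h = √h₀ − (0.00910/(2A)) t.
Set h = 0: 2√h₀ = (0.00910/A) t_empty ⇒ t_empty = 2A√h₀/0.00910.
t_empty = 2·5.29·√2.89/0.00910 = 10.580·1.7000/0.00910 = 1976.5 s.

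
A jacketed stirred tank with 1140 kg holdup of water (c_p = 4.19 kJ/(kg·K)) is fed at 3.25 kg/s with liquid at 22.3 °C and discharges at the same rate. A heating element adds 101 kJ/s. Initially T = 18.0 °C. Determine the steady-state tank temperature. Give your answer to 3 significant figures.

M c_p dT/dt = ṁ c_p (T_in − T) + Q̇.
At steady state dT/dt = 0 ⇒ T_ss = T_in + Q̇/(ṁ c_p) = 22.3 + 101/(3.25·4.19) = 29.717 °C.

29.7 °C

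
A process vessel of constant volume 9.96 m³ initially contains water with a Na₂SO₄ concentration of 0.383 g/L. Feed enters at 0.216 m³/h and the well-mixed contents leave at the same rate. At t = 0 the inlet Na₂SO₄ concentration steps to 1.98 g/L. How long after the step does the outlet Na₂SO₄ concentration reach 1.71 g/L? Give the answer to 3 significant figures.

Accumulation = in − out for the solute gives V dC/dt = Q(C_in − C), so τ = V/Q = 46.111 h.
C(t) = C_in + (C₀ − C_in) e^(−t/τ). Set C = 1.71 and solve for t:
e^(−t/τ) = (C − C_in)/(C₀ − C_in) = (1.71 − 1.98)/(0.383 − 1.98) = 0.16907
t = −τ ln(…) = 46.111 × 1.7775 = 81.961 h.

82.0 h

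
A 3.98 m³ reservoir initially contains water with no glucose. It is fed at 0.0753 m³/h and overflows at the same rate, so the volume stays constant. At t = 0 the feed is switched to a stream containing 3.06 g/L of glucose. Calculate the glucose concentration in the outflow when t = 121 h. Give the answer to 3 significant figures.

Unsteady species balance (constant V, well mixed): V dC/dt = Q(C_in − C).
So dC/dt = (C_in − C)/τ with τ = V/Q = 3.98/0.0753 = 52.855 h.
Solution: C(t) = C_in + (C₀ − C_in) e^(−t/τ).
C(121) = 3.06 + (0 − 3.06)·e^(−121/52.855) = 3.06 + (-3.0600)·0.10134 = 2.7499 g/L.

2.75 g/L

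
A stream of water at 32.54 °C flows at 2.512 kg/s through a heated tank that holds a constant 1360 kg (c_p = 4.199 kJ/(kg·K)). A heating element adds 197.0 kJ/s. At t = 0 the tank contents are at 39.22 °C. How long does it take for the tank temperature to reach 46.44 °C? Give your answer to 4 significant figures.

498.6 s

Heat balance on the well-mixed liquid: M c_p dT/dt = ṁ c_p (T_in − T) + 197.0.
τ = M/ṁ = 541.401 s; T_ss = T_in + Q̇/(ṁ c_p) = 51.2167 °C.
T(t) = T_ss + (T₀ − T_ss) e^(−t/τ). Set T = 46.44:
e^(−t/τ) = (46.44 − 51.2167)/(39.22 − 51.2167) = 0.398169
t = −541.401 · ln(0.398169) = 498.565 s.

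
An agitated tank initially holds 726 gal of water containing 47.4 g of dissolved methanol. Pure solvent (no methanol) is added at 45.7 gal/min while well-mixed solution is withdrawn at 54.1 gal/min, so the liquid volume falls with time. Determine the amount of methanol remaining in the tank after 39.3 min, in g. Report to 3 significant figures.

0.954 g

Let m(t) be the amount of methanol. Volume: V(t) = V₀ + (Q_in − Q_out) t = 726 − 8.4000 t; V(39.3) = 395.88 gal.
Solute balance: dm/dt = 0 − Q_out C = −Q_out m/V(t).
Separate: dm/m = −Q_out dt/V(t) ⇒ ln(m/m₀) = −(Q_out/(Q_in−Q_out)) ln(V/V₀).
m = m₀ (V₀/V)^(Q_out/(Q_in−Q_out)) = 47.4 × (726/395.88)^(-6.4405) = 0.95396 g.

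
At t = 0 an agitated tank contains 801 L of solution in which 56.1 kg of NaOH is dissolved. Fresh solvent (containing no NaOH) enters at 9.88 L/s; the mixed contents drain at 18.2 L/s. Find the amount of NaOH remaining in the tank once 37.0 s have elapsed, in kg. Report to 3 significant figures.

Total volume: dV/dt = Q_in − Q_out = -8.3200 L/s, so V(t) = 801 − 8.3200 t and V(37.0) = 493.16 L.
No NaOH enters, so dm/dt = −Q_out · (m/V).
Separate: dm/m = −Q_out dt/V(t) ⇒ ln(m/m₀) = −(Q_out/(Q_in−Q_out)) ln(V/V₀).
m = m₀ (V₀/V)^(Q_out/(Q_in−Q_out)) = 56.1 × (801/493.16)^(-2.1875) = 19.417 kg.

19.4 kg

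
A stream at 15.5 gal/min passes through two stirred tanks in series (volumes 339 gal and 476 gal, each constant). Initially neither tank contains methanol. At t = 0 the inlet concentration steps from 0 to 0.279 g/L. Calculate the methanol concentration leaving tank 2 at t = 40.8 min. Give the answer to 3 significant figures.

0.129 g/L

Species balance on tank i: dCᵢ/dt = (Cᵢ₋₁ − Cᵢ)/τᵢ with τᵢ = Vᵢ/Q.
τ₁ = 339/15.5 = 21.871 min; τ₂ = 476/15.5 = 30.710 min.
Tank 1: C₁ = C_in(1 − e^(−t/τ₁)). Tank 2 (τ₁ ≠ τ₂): C₂ = C_in[1 − (τ₁ e^(−t/τ₁) − τ₂ e^(−t/τ₂))/(τ₁ − τ₂)].
At t = 40.8: e^(−t/τ₁) = 0.15482, e^(−t/τ₂) = 0.26486.
C₂ = 0.279·[1 − (21.871·0.15482 − 30.710·0.26486)/(-8.8387)] = 0.279·0.46287 = 0.12914 g/L.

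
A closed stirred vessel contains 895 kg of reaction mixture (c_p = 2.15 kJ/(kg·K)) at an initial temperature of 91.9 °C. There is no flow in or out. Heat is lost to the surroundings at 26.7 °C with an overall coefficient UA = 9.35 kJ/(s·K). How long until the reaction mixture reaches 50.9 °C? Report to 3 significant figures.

204 s

M c_p dT/dt = −UA(T − T_amb).
τ = M c_p/UA = 205.80 s; T_ss = T_amb = 26.700 °C.
T(t) = T_ss + (T₀ − T_ss)e^(−t/τ); set T = 50.9:
t = −τ ln[(T − T_ss)/(T₀ − T_ss)] = −205.80 · ln(0.37117) = 203.97 s.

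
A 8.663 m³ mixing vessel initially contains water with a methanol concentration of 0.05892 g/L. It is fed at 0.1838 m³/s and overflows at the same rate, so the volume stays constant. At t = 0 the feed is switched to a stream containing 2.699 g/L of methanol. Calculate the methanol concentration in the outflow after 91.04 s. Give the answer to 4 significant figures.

2.316 g/L

Unsteady species balance (constant V, well mixed): V dC/dt = Q(C_in − C).
So dC/dt = (C_in − C)/τ with τ = V/Q = 8.663/0.1838 = 47.1328 s.
Solution: C(t) = C_in + (C₀ − C_in) e^(−t/τ).
C(91.04) = 2.699 + (0.05892 − 2.699)·e^(−91.04/47.1328) = 2.699 + (-2.64008)·0.144921 = 2.31640 g/L.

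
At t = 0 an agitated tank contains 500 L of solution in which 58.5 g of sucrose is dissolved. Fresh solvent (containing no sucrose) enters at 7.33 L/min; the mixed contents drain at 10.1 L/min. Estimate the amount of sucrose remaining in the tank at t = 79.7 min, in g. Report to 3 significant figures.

6.99 g

Let m(t) be the amount of sucrose. Volume: V(t) = V₀ + (Q_in − Q_out) t = 500 − 2.7700 t; V(79.7) = 279.23 L.
Species balance (pure solvent in): dm/dt = −Q_out · m/V(t).
Separate: dm/m = −Q_out dt/V(t) ⇒ ln(m/m₀) = −(Q_out/(Q_in−Q_out)) ln(V/V₀).
m = m₀ (V₀/V)^(Q_out/(Q_in−Q_out)) = 58.5 × (500/279.23)^(-3.6462) = 6.9926 g.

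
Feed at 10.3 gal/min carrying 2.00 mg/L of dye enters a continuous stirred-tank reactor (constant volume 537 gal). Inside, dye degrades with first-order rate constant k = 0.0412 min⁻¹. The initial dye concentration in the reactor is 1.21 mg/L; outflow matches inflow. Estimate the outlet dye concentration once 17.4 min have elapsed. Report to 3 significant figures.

Species balance: V dC/dt = Q C_in − Q C − k V C.
This is linear with rate a = Q/V + k = 0.060381 min⁻¹.
C_ss = Q C_in/(Q + kV) = 0.63532 mg/L; C(t) = C_ss + (C₀ − C_ss) e^(−a t).
C(17.4) = 0.63532 + (0.57468)·e^(−0.060381·17.4) = 0.63532 + (0.57468)·0.34972 = 0.83630 mg/L.

0.836 mg/L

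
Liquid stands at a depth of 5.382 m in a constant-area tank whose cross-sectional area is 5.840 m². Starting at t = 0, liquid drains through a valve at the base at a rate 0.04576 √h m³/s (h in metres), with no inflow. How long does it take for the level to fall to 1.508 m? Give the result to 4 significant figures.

With no inflow, A dh/dt = −0.04576 √h.
This is separable: 2 d(√h)/dt = −0.04576/A, so √h = √h₀ − (0.04576/(2A)) t.
t = 2A(√h₀ − √h)/0.04576 = 2·5.840·(√5.382 − √1.508)/0.04576
  = 11.6800 × (2.31991 − 1.22801) / 0.04576 = 278.704 s.

278.7 s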